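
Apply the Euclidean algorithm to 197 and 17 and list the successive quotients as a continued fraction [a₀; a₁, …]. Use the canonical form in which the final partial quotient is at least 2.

197 ÷ 17 → quotient 11, remainder 10
17 ÷ 10 → quotient 1, remainder 7
10 ÷ 7 → quotient 1, remainder 3
7 ÷ 3 → quotient 2, remainder 1
3 ÷ 1 → quotient 3, remainder 0

[11; 1, 1, 2, 3]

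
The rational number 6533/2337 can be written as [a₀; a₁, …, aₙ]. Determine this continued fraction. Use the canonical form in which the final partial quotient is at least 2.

[2; 1, 3, 1, 8, 53]

⌊6533/2337⌋ = 2, remainder 1859
⌊2337/1859⌋ = 1, remainder 478
⌊1859/478⌋ = 3, remainder 425
⌊478/425⌋ = 1, remainder 53
⌊425/53⌋ = 8, remainder 1
⌊53/1⌋ = 53, remainder 0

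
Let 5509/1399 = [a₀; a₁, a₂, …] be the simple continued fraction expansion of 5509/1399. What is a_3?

12

Run the Euclidean algorithm, recording each quotient:
⌊5509/1399⌋ = 3, remainder 1312
⌊1399/1312⌋ = 1, remainder 87
⌊1312/87⌋ = 15, remainder 7
⌊87/7⌋ = 12, remainder 3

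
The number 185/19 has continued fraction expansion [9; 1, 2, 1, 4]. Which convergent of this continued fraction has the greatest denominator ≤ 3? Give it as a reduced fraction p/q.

List convergents until the denominator exceeds the bound:
a_0 = 9: 9/1  (≤ bound)
a_1 = 1: 10/1  (≤ bound)
a_2 = 2: 29/3  (≤ bound)
a_3 = 1: 39/4  (> 3, stop)

29/3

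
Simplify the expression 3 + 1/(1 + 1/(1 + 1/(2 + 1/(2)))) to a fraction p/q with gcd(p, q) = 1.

43/12

a_0 = 3: 3/1
a_1 = 1: 4/1
a_2 = 1: 7/2
a_3 = 2: 18/5
a_4 = 2: 43/12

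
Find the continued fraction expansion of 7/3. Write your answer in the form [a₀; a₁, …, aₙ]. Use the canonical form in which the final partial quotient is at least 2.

[2; 3]

⌊7/3⌋ = 2, remainder 1
⌊3/1⌋ = 3, remainder 0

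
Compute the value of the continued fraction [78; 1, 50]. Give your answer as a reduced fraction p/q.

4028/51

a_0 = 78: 78/1
a_1 = 1: 79/1
a_2 = 50: 4028/51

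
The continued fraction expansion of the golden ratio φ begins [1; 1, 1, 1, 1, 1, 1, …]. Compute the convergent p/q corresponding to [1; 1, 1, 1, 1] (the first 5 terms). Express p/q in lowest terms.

Start with 1.
1 + 1/(1/1) = 1 + 1/1 = 2/1
1 + 1/(2/1) = 1 + 1/2 = 3/2
1 + 1/(3/2) = 1 + 2/3 = 5/3
1 + 1/(5/3) = 1 + 3/5 = 8/5

8/5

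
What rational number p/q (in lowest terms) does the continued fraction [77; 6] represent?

Start with 6.
77 + 1/(6/1) = 77 + 1/6 = 463/6

463/6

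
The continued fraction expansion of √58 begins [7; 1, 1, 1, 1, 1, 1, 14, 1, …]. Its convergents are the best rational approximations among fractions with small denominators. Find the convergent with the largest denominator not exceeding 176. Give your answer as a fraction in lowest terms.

a_0 = 7: 7/1  (≤ bound)
a_1 = 1: 8/1  (≤ bound)
a_2 = 1: 15/2  (≤ bound)
a_3 = 1: 23/3  (≤ bound)
a_4 = 1: 38/5  (≤ bound)
a_5 = 1: 61/8  (≤ bound)
a_6 = 1: 99/13  (≤ bound)
a_7 = 14: 1447/190  (> 176, stop)

99/13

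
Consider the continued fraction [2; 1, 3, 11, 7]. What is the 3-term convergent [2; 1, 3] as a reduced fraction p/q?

11/4

Start with 3.
1 + 1/(3/1) = 1 + 1/3 = 4/3
2 + 1/(4/3) = 2 + 3/4 = 11/4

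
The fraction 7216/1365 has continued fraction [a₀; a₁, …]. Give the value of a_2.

2

Repeatedly divide and take the remainder:
7216 = 5·1365 + 391, so a_0 = 5
1365 = 3·391 + 192, so a_1 = 3
391 = 2·192 + 7, so a_2 = 2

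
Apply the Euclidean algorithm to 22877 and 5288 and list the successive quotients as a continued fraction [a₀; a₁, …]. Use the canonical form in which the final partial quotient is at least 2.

⌊22877/5288⌋ = 4, remainder 1725
⌊5288/1725⌋ = 3, remainder 113
⌊1725/113⌋ = 15, remainder 30
⌊113/30⌋ = 3, remainder 23
⌊30/23⌋ = 1, remainder 7
⌊23/7⌋ = 3, remainder 2
⌊7/2⌋ = 3, remainder 1
⌊2/1⌋ = 2, remainder 0

[4; 3, 15, 3, 1, 3, 3, 2]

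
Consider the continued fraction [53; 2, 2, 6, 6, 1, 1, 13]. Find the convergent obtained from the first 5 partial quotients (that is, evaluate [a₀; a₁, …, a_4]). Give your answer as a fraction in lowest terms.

a_0 = 53: 53/1
a_1 = 2: 107/2
a_2 = 2: 267/5
a_3 = 6: 1709/32
a_4 = 6: 10521/197

10521/197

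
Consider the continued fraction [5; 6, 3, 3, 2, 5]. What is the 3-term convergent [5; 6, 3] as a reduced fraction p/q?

98/19

Build up convergents one term at a time:
a_0 = 5: 5/1
a_1 = 6: 31/6
a_2 = 3: 98/19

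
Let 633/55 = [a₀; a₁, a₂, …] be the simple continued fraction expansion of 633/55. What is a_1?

633 = 11·55 + 28, so a_0 = 11
55 = 1·28 + 27, so a_1 = 1

1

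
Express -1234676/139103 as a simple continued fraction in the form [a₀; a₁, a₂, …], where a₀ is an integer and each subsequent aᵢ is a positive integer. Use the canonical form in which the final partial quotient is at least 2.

-1234676 = -9·139103 + 17251, so a_0 = -9
139103 = 8·17251 + 1095, so a_1 = 8
17251 = 15·1095 + 826, so a_2 = 15
1095 = 1·826 + 269, so a_3 = 1
826 = 3·269 + 19, so a_4 = 3
269 = 14·19 + 3, so a_5 = 14
19 = 6·3 + 1, so a_6 = 6
3 = 3·1 + 0, so a_7 = 3

[-9; 8, 15, 1, 3, 14, 6, 3]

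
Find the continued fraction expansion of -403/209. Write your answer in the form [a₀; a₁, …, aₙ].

[-2; 13, 1, 14]

-403 ÷ 209 → quotient -2, remainder 15
209 ÷ 15 → quotient 13, remainder 14
15 ÷ 14 → quotient 1, remainder 1
14 ÷ 1 → quotient 14, remainder 0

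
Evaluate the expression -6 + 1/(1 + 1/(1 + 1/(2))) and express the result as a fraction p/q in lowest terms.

Compute successive convergents:
a_0 = -6: -6/1
a_1 = 1: -5/1
a_2 = 1: -11/2
a_3 = 2: -27/5

-27/5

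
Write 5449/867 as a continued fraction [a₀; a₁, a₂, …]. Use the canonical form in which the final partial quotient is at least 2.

[6; 3, 1, 1, 24, 5]

5449 ÷ 867 → quotient 6, remainder 247
867 ÷ 247 → quotient 3, remainder 126
247 ÷ 126 → quotient 1, remainder 121
126 ÷ 121 → quotient 1, remainder 5
121 ÷ 5 → quotient 24, remainder 1
5 ÷ 1 → quotient 5, remainder 0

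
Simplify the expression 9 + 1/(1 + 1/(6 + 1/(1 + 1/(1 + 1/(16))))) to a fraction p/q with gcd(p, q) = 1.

2447/248

Collapse the nested fraction from the inside out:
Start with 16.
1 + 1/(16/1) = 1 + 1/16 = 17/16
1 + 1/(17/16) = 1 + 16/17 = 33/17
6 + 1/(33/17) = 6 + 17/33 = 215/33
1 + 1/(215/33) = 1 + 33/215 = 248/215
9 + 1/(248/215) = 9 + 215/248 = 2447/248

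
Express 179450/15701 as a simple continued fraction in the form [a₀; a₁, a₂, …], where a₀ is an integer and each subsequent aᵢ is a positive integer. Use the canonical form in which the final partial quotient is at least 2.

[11; 2, 3, 31, 1, 3, 8, 2]

Repeatedly divide and take the remainder:
179450 = 11·15701 + 6739, so a_0 = 11
15701 = 2·6739 + 2223, so a_1 = 2
6739 = 3·2223 + 70, so a_2 = 3
2223 = 31·70 + 53, so a_3 = 31
70 = 1·53 + 17, so a_4 = 1
53 = 3·17 + 2, so a_5 = 3
17 = 8·2 + 1, so a_6 = 8
2 = 2·1 + 0, so a_7 = 2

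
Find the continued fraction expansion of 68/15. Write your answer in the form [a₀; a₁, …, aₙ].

Run the Euclidean algorithm, recording each quotient:
68 = 4·15 + 8, so a_0 = 4
15 = 1·8 + 7, so a_1 = 1
8 = 1·7 + 1, so a_2 = 1
7 = 7·1 + 0, so a_3 = 7

[4; 1, 1, 7]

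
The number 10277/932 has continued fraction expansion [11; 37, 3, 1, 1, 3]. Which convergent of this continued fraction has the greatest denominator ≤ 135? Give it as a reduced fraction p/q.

1235/112

a_0 = 11: 11/1  (≤ bound)
a_1 = 37: 408/37  (≤ bound)
a_2 = 3: 1235/112  (≤ bound)
a_3 = 1: 1643/149  (> 135, stop)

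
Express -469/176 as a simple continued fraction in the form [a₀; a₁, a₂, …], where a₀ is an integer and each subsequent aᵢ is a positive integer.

[-3; 2, 1, 58]

Run the Euclidean algorithm, recording each quotient:
-469 = -3·176 + 59, so a_0 = -3
176 = 2·59 + 58, so a_1 = 2
59 = 1·58 + 1, so a_2 = 1
58 = 58·1 + 0, so a_3 = 58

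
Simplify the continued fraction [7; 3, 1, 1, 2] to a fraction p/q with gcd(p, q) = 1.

a_0 = 7: 7/1
a_1 = 3: 22/3
a_2 = 1: 29/4
a_3 = 1: 51/7
a_4 = 2: 131/18

131/18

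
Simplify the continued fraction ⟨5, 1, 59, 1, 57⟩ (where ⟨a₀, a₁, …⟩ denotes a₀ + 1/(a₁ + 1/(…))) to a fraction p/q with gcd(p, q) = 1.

Build up convergents one term at a time:
a_0 = 5: 5/1
a_1 = 1: 6/1
a_2 = 59: 359/60
a_3 = 1: 365/61
a_4 = 57: 21164/3537

21164/3537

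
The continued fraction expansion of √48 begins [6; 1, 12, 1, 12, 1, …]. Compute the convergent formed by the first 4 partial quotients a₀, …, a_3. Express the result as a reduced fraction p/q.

a_0 = 6: 6/1
a_1 = 1: 7/1
a_2 = 12: 90/13
a_3 = 1: 97/14

97/14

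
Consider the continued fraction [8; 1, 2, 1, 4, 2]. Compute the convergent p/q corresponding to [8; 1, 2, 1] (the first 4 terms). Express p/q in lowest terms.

Build up convergents one term at a time:
a_0 = 8: 8/1
a_1 = 1: 9/1
a_2 = 2: 26/3
a_3 = 1: 35/4

35/4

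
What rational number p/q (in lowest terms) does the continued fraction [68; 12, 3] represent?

Start with 3.
12 + 1/(3/1) = 12 + 1/3 = 37/3
68 + 1/(37/3) = 68 + 3/37 = 2519/37

2519/37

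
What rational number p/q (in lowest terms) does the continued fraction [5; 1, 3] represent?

a_0 = 5: 5/1
a_1 = 1: 6/1
a_2 = 3: 23/4

23/4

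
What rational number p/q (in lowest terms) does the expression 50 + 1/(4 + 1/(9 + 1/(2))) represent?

3919/78

Collapse the nested fraction from the inside out:
Start with 2.
9 + 1/(2/1) = 9 + 1/2 = 19/2
4 + 1/(19/2) = 4 + 2/19 = 78/19
50 + 1/(78/19) = 50 + 19/78 = 3919/78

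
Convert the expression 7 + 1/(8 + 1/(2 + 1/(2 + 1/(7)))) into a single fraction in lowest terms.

Starting at the tail and folding back:
Start with 7.
2 + 1/(7/1) = 2 + 1/7 = 15/7
2 + 1/(15/7) = 2 + 7/15 = 37/15
8 + 1/(37/15) = 8 + 15/37 = 311/37
7 + 1/(311/37) = 7 + 37/311 = 2214/311

2214/311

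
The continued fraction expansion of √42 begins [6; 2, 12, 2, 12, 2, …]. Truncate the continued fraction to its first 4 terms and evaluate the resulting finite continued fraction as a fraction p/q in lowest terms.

Collapse the nested fraction from the inside out:
Start with 2.
12 + 1/(2/1) = 12 + 1/2 = 25/2
2 + 1/(25/2) = 2 + 2/25 = 52/25
6 + 1/(52/25) = 6 + 25/52 = 337/52

337/52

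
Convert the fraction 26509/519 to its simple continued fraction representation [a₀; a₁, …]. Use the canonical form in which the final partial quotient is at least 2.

⌊26509/519⌋ = 51, remainder 40
⌊519/40⌋ = 12, remainder 39
⌊40/39⌋ = 1, remainder 1
⌊39/1⌋ = 39, remainder 0

[51; 12, 1, 39]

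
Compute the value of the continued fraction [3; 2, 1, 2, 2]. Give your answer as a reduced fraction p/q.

Compute successive convergents:
a_0 = 3: 3/1
a_1 = 2: 7/2
a_2 = 1: 10/3
a_3 = 2: 27/8
a_4 = 2: 64/19

64/19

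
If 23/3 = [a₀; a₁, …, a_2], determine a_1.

Repeatedly divide and take the remainder:
23 ÷ 3 → quotient 7, remainder 2
3 ÷ 2 → quotient 1, remainder 1

1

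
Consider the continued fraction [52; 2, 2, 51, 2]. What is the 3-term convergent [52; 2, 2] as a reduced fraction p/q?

262/5

a_0 = 52: 52/1
a_1 = 2: 105/2
a_2 = 2: 262/5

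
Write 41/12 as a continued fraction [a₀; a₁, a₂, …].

41 = 3·12 + 5, so a_0 = 3
12 = 2·5 + 2, so a_1 = 2
5 = 2·2 + 1, so a_2 = 2
2 = 2·1 + 0, so a_3 = 2

[3; 2, 2, 2]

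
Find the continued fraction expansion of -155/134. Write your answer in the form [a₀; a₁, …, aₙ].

[-2; 1, 5, 2, 1, 1, 1, 2]

Apply division with remainder until the remainder is 0:
-155 ÷ 134 → quotient -2, remainder 113
134 ÷ 113 → quotient 1, remainder 21
113 ÷ 21 → quotient 5, remainder 8
21 ÷ 8 → quotient 2, remainder 5
8 ÷ 5 → quotient 1, remainder 3
5 ÷ 3 → quotient 1, remainder 2
3 ÷ 2 → quotient 1, remainder 1
2 ÷ 1 → quotient 2, remainder 0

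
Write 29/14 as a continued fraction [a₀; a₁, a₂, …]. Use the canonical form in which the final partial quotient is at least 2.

[2; 14]

⌊29/14⌋ = 2, remainder 1
⌊14/1⌋ = 14, remainder 0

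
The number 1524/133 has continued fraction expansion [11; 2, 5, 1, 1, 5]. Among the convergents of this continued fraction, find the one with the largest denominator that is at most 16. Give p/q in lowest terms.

a_0 = 11: 11/1  (≤ bound)
a_1 = 2: 23/2  (≤ bound)
a_2 = 5: 126/11  (≤ bound)
a_3 = 1: 149/13  (≤ bound)
a_4 = 1: 275/24  (> 16, stop)

149/13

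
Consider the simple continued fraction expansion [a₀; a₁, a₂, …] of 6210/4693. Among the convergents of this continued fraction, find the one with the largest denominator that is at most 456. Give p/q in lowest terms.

a_0 = 1: 1/1  (≤ bound)
a_1 = 3: 4/3  (≤ bound)
a_2 = 10: 41/31  (≤ bound)
a_3 = 1: 45/34  (≤ bound)
a_4 = 2: 131/99  (≤ bound)
a_5 = 6: 831/628  (> 456, stop)

131/99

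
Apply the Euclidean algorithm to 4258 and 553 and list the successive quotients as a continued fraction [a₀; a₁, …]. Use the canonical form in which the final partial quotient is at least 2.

[7; 1, 2, 3, 55]

⌊4258/553⌋ = 7, remainder 387
⌊553/387⌋ = 1, remainder 166
⌊387/166⌋ = 2, remainder 55
⌊166/55⌋ = 3, remainder 1
⌊55/1⌋ = 55, remainder 0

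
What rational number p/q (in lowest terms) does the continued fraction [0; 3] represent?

Starting at the tail and folding back:
Start with 3.
0 + 1/(3/1) = 0 + 1/3 = 1/3

1/3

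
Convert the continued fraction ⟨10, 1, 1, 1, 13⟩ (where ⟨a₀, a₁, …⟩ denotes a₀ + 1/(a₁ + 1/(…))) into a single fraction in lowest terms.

Build up convergents one term at a time:
a_0 = 10: 10/1
a_1 = 1: 11/1
a_2 = 1: 21/2
a_3 = 1: 32/3
a_4 = 13: 437/41

437/41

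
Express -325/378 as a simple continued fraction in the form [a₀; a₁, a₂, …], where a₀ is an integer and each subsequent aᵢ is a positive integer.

[-1; 7, 7, 1, 1, 3]

Apply division with remainder until the remainder is 0:
-325 ÷ 378 → quotient -1, remainder 53
378 ÷ 53 → quotient 7, remainder 7
53 ÷ 7 → quotient 7, remainder 4
7 ÷ 4 → quotient 1, remainder 3
4 ÷ 3 → quotient 1, remainder 1
3 ÷ 1 → quotient 3, remainder 0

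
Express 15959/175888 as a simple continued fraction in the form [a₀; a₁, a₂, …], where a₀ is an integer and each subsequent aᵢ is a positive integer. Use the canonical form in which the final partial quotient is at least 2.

15959 ÷ 175888 → quotient 0, remainder 15959
175888 ÷ 15959 → quotient 11, remainder 339
15959 ÷ 339 → quotient 47, remainder 26
339 ÷ 26 → quotient 13, remainder 1
26 ÷ 1 → quotient 26, remainder 0

[0; 11, 47, 13, 26]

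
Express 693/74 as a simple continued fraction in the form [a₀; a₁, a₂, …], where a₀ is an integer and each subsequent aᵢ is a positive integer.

[9; 2, 1, 2, 1, 6]

693 ÷ 74 → quotient 9, remainder 27
74 ÷ 27 → quotient 2, remainder 20
27 ÷ 20 → quotient 1, remainder 7
20 ÷ 7 → quotient 2, remainder 6
7 ÷ 6 → quotient 1, remainder 1
6 ÷ 1 → quotient 6, remainder 0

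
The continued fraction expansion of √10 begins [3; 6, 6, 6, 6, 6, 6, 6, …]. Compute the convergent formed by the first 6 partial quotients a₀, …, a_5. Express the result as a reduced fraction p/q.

Start with 6.
6 + 1/(6/1) = 6 + 1/6 = 37/6
6 + 1/(37/6) = 6 + 6/37 = 228/37
6 + 1/(228/37) = 6 + 37/228 = 1405/228
6 + 1/(1405/228) = 6 + 228/1405 = 8658/1405
3 + 1/(8658/1405) = 3 + 1405/8658 = 27379/8658

27379/8658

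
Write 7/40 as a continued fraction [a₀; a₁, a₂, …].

7 = 0·40 + 7, so a_0 = 0
40 = 5·7 + 5, so a_1 = 5
7 = 1·5 + 2, so a_2 = 1
5 = 2·2 + 1, so a_3 = 2
2 = 2·1 + 0, so a_4 = 2

[0; 5, 1, 2, 2]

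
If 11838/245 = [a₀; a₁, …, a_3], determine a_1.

3

11838 = 48·245 + 78, so a_0 = 48
245 = 3·78 + 11, so a_1 = 3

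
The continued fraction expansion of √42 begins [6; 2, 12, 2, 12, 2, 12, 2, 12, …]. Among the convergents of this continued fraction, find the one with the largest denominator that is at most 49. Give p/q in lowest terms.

a_0 = 6: 6/1  (≤ bound)
a_1 = 2: 13/2  (≤ bound)
a_2 = 12: 162/25  (≤ bound)
a_3 = 2: 337/52  (> 49, stop)

162/25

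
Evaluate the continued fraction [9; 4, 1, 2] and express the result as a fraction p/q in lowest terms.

129/14

Start with 2.
1 + 1/(2/1) = 1 + 1/2 = 3/2
4 + 1/(3/2) = 4 + 2/3 = 14/3
9 + 1/(14/3) = 9 + 3/14 = 129/14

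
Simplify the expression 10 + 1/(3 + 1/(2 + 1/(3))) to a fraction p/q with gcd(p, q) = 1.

247/24

Use the convergent recurrence hₖ = aₖ·hₖ₋₁ + hₖ₋₂ (and likewise for the denominators kₖ):
a_0 = 10: 10/1
a_1 = 3: 31/3
a_2 = 2: 72/7
a_3 = 3: 247/24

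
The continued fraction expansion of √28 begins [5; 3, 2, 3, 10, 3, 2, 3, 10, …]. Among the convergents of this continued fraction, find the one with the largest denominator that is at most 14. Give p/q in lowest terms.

List convergents until the denominator exceeds the bound:
a_0 = 5: 5/1  (≤ bound)
a_1 = 3: 16/3  (≤ bound)
a_2 = 2: 37/7  (≤ bound)
a_3 = 3: 127/24  (> 14, stop)

37/7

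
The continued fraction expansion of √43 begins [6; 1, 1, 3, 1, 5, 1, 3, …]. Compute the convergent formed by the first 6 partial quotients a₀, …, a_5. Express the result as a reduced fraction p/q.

Build up convergents one term at a time:
a_0 = 6: 6/1
a_1 = 1: 7/1
a_2 = 1: 13/2
a_3 = 3: 46/7
a_4 = 1: 59/9
a_5 = 5: 341/52

341/52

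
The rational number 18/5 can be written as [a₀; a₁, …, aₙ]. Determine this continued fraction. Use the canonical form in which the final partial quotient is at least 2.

18 ÷ 5 → quotient 3, remainder 3
5 ÷ 3 → quotient 1, remainder 2
3 ÷ 2 → quotient 1, remainder 1
2 ÷ 1 → quotient 2, remainder 0

[3; 1, 1, 2]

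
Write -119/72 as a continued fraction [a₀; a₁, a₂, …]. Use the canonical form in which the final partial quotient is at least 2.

Repeatedly divide and take the remainder:
-119 = -2·72 + 25, so a_0 = -2
72 = 2·25 + 22, so a_1 = 2
25 = 1·22 + 3, so a_2 = 1
22 = 7·3 + 1, so a_3 = 7
3 = 3·1 + 0, so a_4 = 3

[-2; 2, 1, 7, 3]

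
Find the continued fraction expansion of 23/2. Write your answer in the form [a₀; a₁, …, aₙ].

23 = 11·2 + 1, so a_0 = 11
2 = 2·1 + 0, so a_1 = 2

[11; 2]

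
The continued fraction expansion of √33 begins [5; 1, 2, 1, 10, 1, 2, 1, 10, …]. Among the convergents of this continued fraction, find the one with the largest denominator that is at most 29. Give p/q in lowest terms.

23/4

a_0 = 5: 5/1  (≤ bound)
a_1 = 1: 6/1  (≤ bound)
a_2 = 2: 17/3  (≤ bound)
a_3 = 1: 23/4  (≤ bound)
a_4 = 10: 247/43  (> 29, stop)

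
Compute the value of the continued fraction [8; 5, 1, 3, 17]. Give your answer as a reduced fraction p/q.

Start with 17.
3 + 1/(17/1) = 3 + 1/17 = 52/17
1 + 1/(52/17) = 1 + 17/52 = 69/52
5 + 1/(69/52) = 5 + 52/69 = 397/69
8 + 1/(397/69) = 8 + 69/397 = 3245/397

3245/397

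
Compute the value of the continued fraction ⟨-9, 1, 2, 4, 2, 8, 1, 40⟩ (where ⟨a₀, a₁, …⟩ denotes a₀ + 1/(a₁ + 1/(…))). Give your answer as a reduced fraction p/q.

a_0 = -9: -9/1
a_1 = 1: -8/1
a_2 = 2: -25/3
a_3 = 4: -108/13
a_4 = 2: -241/29
a_5 = 8: -2036/245
a_6 = 1: -2277/274
a_7 = 40: -93116/11205

-93116/11205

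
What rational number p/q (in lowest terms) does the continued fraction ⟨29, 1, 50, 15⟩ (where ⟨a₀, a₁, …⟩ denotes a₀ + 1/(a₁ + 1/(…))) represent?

22965/766

a_0 = 29: 29/1
a_1 = 1: 30/1
a_2 = 50: 1529/51
a_3 = 15: 22965/766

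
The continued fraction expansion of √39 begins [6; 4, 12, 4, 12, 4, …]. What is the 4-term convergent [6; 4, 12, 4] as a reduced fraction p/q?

a_0 = 6: 6/1
a_1 = 4: 25/4
a_2 = 12: 306/49
a_3 = 4: 1249/200

1249/200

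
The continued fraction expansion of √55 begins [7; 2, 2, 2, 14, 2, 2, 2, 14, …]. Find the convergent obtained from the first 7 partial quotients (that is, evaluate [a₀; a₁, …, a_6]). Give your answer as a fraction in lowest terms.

6593/889

a_0 = 7: 7/1
a_1 = 2: 15/2
a_2 = 2: 37/5
a_3 = 2: 89/12
a_4 = 14: 1283/173
a_5 = 2: 2655/358
a_6 = 2: 6593/889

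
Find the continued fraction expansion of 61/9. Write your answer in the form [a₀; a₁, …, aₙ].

[6; 1, 3, 2]

⌊61/9⌋ = 6, remainder 7
⌊9/7⌋ = 1, remainder 2
⌊7/2⌋ = 3, remainder 1
⌊2/1⌋ = 2, remainder 0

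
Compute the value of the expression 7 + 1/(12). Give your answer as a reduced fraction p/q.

85/12

Compute successive convergents:
a_0 = 7: 7/1
a_1 = 12: 85/12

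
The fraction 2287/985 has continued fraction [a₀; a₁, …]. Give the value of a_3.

Repeatedly divide and take the remainder:
⌊2287/985⌋ = 2, remainder 317
⌊985/317⌋ = 3, remainder 34
⌊317/34⌋ = 9, remainder 11
⌊34/11⌋ = 3, remainder 1

3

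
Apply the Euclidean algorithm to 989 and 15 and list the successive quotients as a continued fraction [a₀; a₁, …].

Apply division with remainder until the remainder is 0:
⌊989/15⌋ = 65, remainder 14
⌊15/14⌋ = 1, remainder 1
⌊14/1⌋ = 14, remainder 0

[65; 1, 14]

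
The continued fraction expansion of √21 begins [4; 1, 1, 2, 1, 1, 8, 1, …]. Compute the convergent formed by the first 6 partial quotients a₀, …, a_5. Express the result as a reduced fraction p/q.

Start with 1.
1 + 1/(1/1) = 1 + 1/1 = 2/1
2 + 1/(2/1) = 2 + 1/2 = 5/2
1 + 1/(5/2) = 1 + 2/5 = 7/5
1 + 1/(7/5) = 1 + 5/7 = 12/7
4 + 1/(12/7) = 4 + 7/12 = 55/12

55/12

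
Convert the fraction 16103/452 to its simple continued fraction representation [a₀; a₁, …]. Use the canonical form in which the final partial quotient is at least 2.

[35; 1, 1, 1, 2, 13, 1, 3]

16103 ÷ 452 → quotient 35, remainder 283
452 ÷ 283 → quotient 1, remainder 169
283 ÷ 169 → quotient 1, remainder 114
169 ÷ 114 → quotient 1, remainder 55
114 ÷ 55 → quotient 2, remainder 4
55 ÷ 4 → quotient 13, remainder 3
4 ÷ 3 → quotient 1, remainder 1
3 ÷ 1 → quotient 3, remainder 0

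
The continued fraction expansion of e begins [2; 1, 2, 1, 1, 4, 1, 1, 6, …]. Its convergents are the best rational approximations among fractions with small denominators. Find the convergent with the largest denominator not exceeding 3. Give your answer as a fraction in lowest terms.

8/3

a_0 = 2: 2/1  (≤ bound)
a_1 = 1: 3/1  (≤ bound)
a_2 = 2: 8/3  (≤ bound)
a_3 = 1: 11/4  (> 3, stop)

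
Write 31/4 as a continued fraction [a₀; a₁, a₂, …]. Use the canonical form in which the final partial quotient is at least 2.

31 ÷ 4 → quotient 7, remainder 3
4 ÷ 3 → quotient 1, remainder 1
3 ÷ 1 → quotient 3, remainder 0

[7; 1, 3]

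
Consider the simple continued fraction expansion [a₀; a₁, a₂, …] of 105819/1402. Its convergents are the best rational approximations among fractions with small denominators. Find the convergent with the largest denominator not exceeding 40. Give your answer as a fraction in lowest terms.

a_0 = 75: 75/1  (≤ bound)
a_1 = 2: 151/2  (≤ bound)
a_2 = 10: 1585/21  (≤ bound)
a_3 = 2: 3321/44  (> 40, stop)

1585/21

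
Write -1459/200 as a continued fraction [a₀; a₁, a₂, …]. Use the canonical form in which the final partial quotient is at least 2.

[-8; 1, 2, 2, 1, 1, 3, 3]

Repeatedly divide and take the remainder:
-1459 ÷ 200 → quotient -8, remainder 141
200 ÷ 141 → quotient 1, remainder 59
141 ÷ 59 → quotient 2, remainder 23
59 ÷ 23 → quotient 2, remainder 13
23 ÷ 13 → quotient 1, remainder 10
13 ÷ 10 → quotient 1, remainder 3
10 ÷ 3 → quotient 3, remainder 1
3 ÷ 1 → quotient 3, remainder 0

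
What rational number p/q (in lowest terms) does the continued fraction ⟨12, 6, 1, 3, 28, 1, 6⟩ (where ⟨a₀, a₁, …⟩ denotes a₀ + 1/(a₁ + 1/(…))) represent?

66851/5503

Start with 6.
1 + 1/(6/1) = 1 + 1/6 = 7/6
28 + 1/(7/6) = 28 + 6/7 = 202/7
3 + 1/(202/7) = 3 + 7/202 = 613/202
1 + 1/(613/202) = 1 + 202/613 = 815/613
6 + 1/(815/613) = 6 + 613/815 = 5503/815
12 + 1/(5503/815) = 12 + 815/5503 = 66851/5503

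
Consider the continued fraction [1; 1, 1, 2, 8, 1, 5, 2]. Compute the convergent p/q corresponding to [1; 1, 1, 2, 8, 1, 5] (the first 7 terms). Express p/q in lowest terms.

a_0 = 1: 1/1
a_1 = 1: 2/1
a_2 = 1: 3/2
a_3 = 2: 8/5
a_4 = 8: 67/42
a_5 = 1: 75/47
a_6 = 5: 442/277

442/277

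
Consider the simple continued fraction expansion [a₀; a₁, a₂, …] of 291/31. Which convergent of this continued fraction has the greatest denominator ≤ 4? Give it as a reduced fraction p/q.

a_0 = 9: 9/1  (≤ bound)
a_1 = 2: 19/2  (≤ bound)
a_2 = 1: 28/3  (≤ bound)
a_3 = 1: 47/5  (> 4, stop)

28/3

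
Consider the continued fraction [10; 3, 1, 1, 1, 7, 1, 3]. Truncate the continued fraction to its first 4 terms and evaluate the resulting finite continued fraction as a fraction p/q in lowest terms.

72/7

a_0 = 10: 10/1
a_1 = 3: 31/3
a_2 = 1: 41/4
a_3 = 1: 72/7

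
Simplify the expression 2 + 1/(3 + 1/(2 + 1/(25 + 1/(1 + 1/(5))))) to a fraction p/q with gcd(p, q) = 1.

Start with 5.
1 + 1/(5/1) = 1 + 1/5 = 6/5
25 + 1/(6/5) = 25 + 5/6 = 155/6
2 + 1/(155/6) = 2 + 6/155 = 316/155
3 + 1/(316/155) = 3 + 155/316 = 1103/316
2 + 1/(1103/316) = 2 + 316/1103 = 2522/1103

2522/1103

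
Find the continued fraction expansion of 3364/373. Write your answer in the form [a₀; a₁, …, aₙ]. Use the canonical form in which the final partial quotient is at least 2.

[9; 53, 3, 2]

Repeatedly divide and take the remainder:
3364 ÷ 373 → quotient 9, remainder 7
373 ÷ 7 → quotient 53, remainder 2
7 ÷ 2 → quotient 3, remainder 1
2 ÷ 1 → quotient 2, remainder 0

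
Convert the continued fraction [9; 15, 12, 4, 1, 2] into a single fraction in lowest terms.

a_0 = 9: 9/1
a_1 = 15: 136/15
a_2 = 12: 1641/181
a_3 = 4: 6700/739
a_4 = 1: 8341/920
a_5 = 2: 23382/2579

23382/2579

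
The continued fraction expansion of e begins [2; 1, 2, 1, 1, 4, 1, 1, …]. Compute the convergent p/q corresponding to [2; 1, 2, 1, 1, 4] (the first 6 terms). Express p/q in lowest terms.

a_0 = 2: 2/1
a_1 = 1: 3/1
a_2 = 2: 8/3
a_3 = 1: 11/4
a_4 = 1: 19/7
a_5 = 4: 87/32

87/32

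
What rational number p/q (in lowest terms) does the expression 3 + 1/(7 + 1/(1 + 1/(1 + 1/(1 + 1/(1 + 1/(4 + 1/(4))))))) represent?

Start with 4.
4 + 1/(4/1) = 4 + 1/4 = 17/4
1 + 1/(17/4) = 1 + 4/17 = 21/17
1 + 1/(21/17) = 1 + 17/21 = 38/21
1 + 1/(38/21) = 1 + 21/38 = 59/38
1 + 1/(59/38) = 1 + 38/59 = 97/59
7 + 1/(97/59) = 7 + 59/97 = 738/97
3 + 1/(738/97) = 3 + 97/738 = 2311/738

2311/738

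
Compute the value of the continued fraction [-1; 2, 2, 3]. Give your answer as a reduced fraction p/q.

Work from the innermost term outward:
Start with 3.
2 + 1/(3/1) = 2 + 1/3 = 7/3
2 + 1/(7/3) = 2 + 3/7 = 17/7
-1 + 1/(17/7) = -1 + 7/17 = -10/17

-10/17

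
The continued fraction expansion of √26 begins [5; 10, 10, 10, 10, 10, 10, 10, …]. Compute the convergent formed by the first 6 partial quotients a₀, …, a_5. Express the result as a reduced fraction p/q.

530451/104030

a_0 = 5: 5/1
a_1 = 10: 51/10
a_2 = 10: 515/101
a_3 = 10: 5201/1020
a_4 = 10: 52525/10301
a_5 = 10: 530451/104030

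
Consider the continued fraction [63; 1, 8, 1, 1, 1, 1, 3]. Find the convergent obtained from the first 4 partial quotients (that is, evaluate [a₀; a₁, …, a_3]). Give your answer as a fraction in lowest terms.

639/10

a_0 = 63: 63/1
a_1 = 1: 64/1
a_2 = 8: 575/9
a_3 = 1: 639/10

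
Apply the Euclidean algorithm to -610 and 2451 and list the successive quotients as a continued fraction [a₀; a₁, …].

[-1; 1, 3, 55, 2, 5]

Repeatedly divide and take the remainder:
-610 ÷ 2451 → quotient -1, remainder 1841
2451 ÷ 1841 → quotient 1, remainder 610
1841 ÷ 610 → quotient 3, remainder 11
610 ÷ 11 → quotient 55, remainder 5
11 ÷ 5 → quotient 2, remainder 1
5 ÷ 1 → quotient 5, remainder 0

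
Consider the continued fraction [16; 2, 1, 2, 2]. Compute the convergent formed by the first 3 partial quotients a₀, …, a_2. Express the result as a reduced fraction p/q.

49/3

Start with 1.
2 + 1/(1/1) = 2 + 1/1 = 3/1
16 + 1/(3/1) = 16 + 1/3 = 49/3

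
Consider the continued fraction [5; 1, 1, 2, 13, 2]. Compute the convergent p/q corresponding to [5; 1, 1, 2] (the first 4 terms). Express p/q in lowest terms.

Build up convergents one term at a time:
a_0 = 5: 5/1
a_1 = 1: 6/1
a_2 = 1: 11/2
a_3 = 2: 28/5

28/5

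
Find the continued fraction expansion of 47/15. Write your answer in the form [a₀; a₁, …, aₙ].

Run the Euclidean algorithm, recording each quotient:
47 = 3·15 + 2, so a_0 = 3
15 = 7·2 + 1, so a_1 = 7
2 = 2·1 + 0, so a_2 = 2

[3; 7, 2]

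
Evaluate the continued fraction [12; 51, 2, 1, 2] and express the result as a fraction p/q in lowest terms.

4940/411

a_0 = 12: 12/1
a_1 = 51: 613/51
a_2 = 2: 1238/103
a_3 = 1: 1851/154
a_4 = 2: 4940/411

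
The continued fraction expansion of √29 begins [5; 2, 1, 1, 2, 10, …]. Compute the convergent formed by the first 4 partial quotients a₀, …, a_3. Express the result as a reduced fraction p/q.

27/5

a_0 = 5: 5/1
a_1 = 2: 11/2
a_2 = 1: 16/3
a_3 = 1: 27/5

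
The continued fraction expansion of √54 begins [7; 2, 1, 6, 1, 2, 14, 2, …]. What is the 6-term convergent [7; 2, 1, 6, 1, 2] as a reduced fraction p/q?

Build up convergents one term at a time:
a_0 = 7: 7/1
a_1 = 2: 15/2
a_2 = 1: 22/3
a_3 = 6: 147/20
a_4 = 1: 169/23
a_5 = 2: 485/66

485/66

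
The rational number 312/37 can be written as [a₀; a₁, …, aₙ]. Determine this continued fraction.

⌊312/37⌋ = 8, remainder 16
⌊37/16⌋ = 2, remainder 5
⌊16/5⌋ = 3, remainder 1
⌊5/1⌋ = 5, remainder 0

[8; 2, 3, 5]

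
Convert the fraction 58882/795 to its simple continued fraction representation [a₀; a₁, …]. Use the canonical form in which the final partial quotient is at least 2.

[74; 15, 3, 2, 7]

58882 = 74·795 + 52, so a_0 = 74
795 = 15·52 + 15, so a_1 = 15
52 = 3·15 + 7, so a_2 = 3
15 = 2·7 + 1, so a_3 = 2
7 = 7·1 + 0, so a_4 = 7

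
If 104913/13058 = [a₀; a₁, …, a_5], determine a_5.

2

Repeatedly divide and take the remainder:
104913 ÷ 13058 → quotient 8, remainder 449
13058 ÷ 449 → quotient 29, remainder 37
449 ÷ 37 → quotient 12, remainder 5
37 ÷ 5 → quotient 7, remainder 2
5 ÷ 2 → quotient 2, remainder 1
2 ÷ 1 → quotient 2, remainder 0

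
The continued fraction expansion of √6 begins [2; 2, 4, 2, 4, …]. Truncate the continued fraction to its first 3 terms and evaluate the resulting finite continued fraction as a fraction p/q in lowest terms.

22/9

a_0 = 2: 2/1
a_1 = 2: 5/2
a_2 = 4: 22/9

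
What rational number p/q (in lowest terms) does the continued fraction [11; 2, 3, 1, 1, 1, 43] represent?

12481/1091

Work from the innermost term outward:
Start with 43.
1 + 1/(43/1) = 1 + 1/43 = 44/43
1 + 1/(44/43) = 1 + 43/44 = 87/44
1 + 1/(87/44) = 1 + 44/87 = 131/87
3 + 1/(131/87) = 3 + 87/131 = 480/131
2 + 1/(480/131) = 2 + 131/480 = 1091/480
11 + 1/(1091/480) = 11 + 480/1091 = 12481/1091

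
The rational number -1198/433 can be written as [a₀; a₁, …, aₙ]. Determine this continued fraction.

[-3; 4, 3, 2, 14]

-1198 = -3·433 + 101, so a_0 = -3
433 = 4·101 + 29, so a_1 = 4
101 = 3·29 + 14, so a_2 = 3
29 = 2·14 + 1, so a_3 = 2
14 = 14·1 + 0, so a_4 = 14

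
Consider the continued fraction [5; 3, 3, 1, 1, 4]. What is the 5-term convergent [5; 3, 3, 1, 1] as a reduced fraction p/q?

Work from the innermost term outward:
Start with 1.
1 + 1/(1/1) = 1 + 1/1 = 2/1
3 + 1/(2/1) = 3 + 1/2 = 7/2
3 + 1/(7/2) = 3 + 2/7 = 23/7
5 + 1/(23/7) = 5 + 7/23 = 122/23

122/23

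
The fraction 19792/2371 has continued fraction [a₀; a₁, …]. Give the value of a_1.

19792 = 8·2371 + 824, so a_0 = 8
2371 = 2·824 + 723, so a_1 = 2

2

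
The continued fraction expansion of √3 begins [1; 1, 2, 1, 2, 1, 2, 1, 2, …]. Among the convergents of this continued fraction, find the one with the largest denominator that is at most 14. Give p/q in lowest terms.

19/11

a_0 = 1: 1/1  (≤ bound)
a_1 = 1: 2/1  (≤ bound)
a_2 = 2: 5/3  (≤ bound)
a_3 = 1: 7/4  (≤ bound)
a_4 = 2: 19/11  (≤ bound)
a_5 = 1: 26/15  (> 14, stop)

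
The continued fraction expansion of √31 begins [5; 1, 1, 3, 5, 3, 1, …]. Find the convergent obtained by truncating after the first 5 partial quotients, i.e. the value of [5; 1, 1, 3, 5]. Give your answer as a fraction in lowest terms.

206/37

Starting at the tail and folding back:
Start with 5.
3 + 1/(5/1) = 3 + 1/5 = 16/5
1 + 1/(16/5) = 1 + 5/16 = 21/16
1 + 1/(21/16) = 1 + 16/21 = 37/21
5 + 1/(37/21) = 5 + 21/37 = 206/37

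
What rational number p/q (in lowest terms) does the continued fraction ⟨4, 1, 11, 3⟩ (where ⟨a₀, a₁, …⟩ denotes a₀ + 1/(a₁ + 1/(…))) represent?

Work from the innermost term outward:
Start with 3.
11 + 1/(3/1) = 11 + 1/3 = 34/3
1 + 1/(34/3) = 1 + 3/34 = 37/34
4 + 1/(37/34) = 4 + 34/37 = 182/37

182/37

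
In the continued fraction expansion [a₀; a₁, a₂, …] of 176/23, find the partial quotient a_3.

176 = 7·23 + 15, so a_0 = 7
23 = 1·15 + 8, so a_1 = 1
15 = 1·8 + 7, so a_2 = 1
8 = 1·7 + 1, so a_3 = 1

1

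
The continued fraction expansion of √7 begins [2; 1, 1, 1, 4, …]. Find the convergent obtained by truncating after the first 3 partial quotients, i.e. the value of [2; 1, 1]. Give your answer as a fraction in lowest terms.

Work from the innermost term outward:
Start with 1.
1 + 1/(1/1) = 1 + 1/1 = 2/1
2 + 1/(2/1) = 2 + 1/2 = 5/2

5/2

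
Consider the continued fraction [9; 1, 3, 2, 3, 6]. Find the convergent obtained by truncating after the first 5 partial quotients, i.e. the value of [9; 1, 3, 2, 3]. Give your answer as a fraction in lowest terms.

303/31

Start with 3.
2 + 1/(3/1) = 2 + 1/3 = 7/3
3 + 1/(7/3) = 3 + 3/7 = 24/7
1 + 1/(24/7) = 1 + 7/24 = 31/24
9 + 1/(31/24) = 9 + 24/31 = 303/31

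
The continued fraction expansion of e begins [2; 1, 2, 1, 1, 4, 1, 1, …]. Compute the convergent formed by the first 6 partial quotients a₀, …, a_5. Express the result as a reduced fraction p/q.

Build up convergents one term at a time:
a_0 = 2: 2/1
a_1 = 1: 3/1
a_2 = 2: 8/3
a_3 = 1: 11/4
a_4 = 1: 19/7
a_5 = 4: 87/32

87/32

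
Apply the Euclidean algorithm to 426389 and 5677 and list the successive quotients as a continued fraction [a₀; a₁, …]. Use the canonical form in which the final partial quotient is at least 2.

[75; 9, 4, 15, 10]

Run the Euclidean algorithm, recording each quotient:
426389 ÷ 5677 → quotient 75, remainder 614
5677 ÷ 614 → quotient 9, remainder 151
614 ÷ 151 → quotient 4, remainder 10
151 ÷ 10 → quotient 15, remainder 1
10 ÷ 1 → quotient 10, remainder 0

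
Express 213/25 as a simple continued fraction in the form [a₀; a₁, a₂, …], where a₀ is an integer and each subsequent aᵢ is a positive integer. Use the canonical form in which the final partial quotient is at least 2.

[8; 1, 1, 12]

213 ÷ 25 → quotient 8, remainder 13
25 ÷ 13 → quotient 1, remainder 12
13 ÷ 12 → quotient 1, remainder 1
12 ÷ 1 → quotient 12, remainder 0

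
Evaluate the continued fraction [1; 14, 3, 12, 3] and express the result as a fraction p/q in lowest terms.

1747/1633

a_0 = 1: 1/1
a_1 = 14: 15/14
a_2 = 3: 46/43
a_3 = 12: 567/530
a_4 = 3: 1747/1633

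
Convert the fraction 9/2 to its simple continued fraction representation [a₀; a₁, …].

[4; 2]

Apply division with remainder until the remainder is 0:
9 = 4·2 + 1, so a_0 = 4
2 = 2·1 + 0, so a_1 = 2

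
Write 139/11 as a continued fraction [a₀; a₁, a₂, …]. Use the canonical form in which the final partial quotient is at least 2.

139 ÷ 11 → quotient 12, remainder 7
11 ÷ 7 → quotient 1, remainder 4
7 ÷ 4 → quotient 1, remainder 3
4 ÷ 3 → quotient 1, remainder 1
3 ÷ 1 → quotient 3, remainder 0

[12; 1, 1, 1, 3]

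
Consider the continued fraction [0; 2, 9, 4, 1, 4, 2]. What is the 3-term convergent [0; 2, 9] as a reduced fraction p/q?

Start with 9.
2 + 1/(9/1) = 2 + 1/9 = 19/9
0 + 1/(19/9) = 0 + 9/19 = 9/19

9/19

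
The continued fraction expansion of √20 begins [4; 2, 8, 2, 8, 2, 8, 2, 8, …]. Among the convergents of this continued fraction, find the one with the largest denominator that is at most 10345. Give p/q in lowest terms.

List convergents until the denominator exceeds the bound:
a_0 = 4: 4/1  (≤ bound)
a_1 = 2: 9/2  (≤ bound)
a_2 = 8: 76/17  (≤ bound)
a_3 = 2: 161/36  (≤ bound)
a_4 = 8: 1364/305  (≤ bound)
a_5 = 2: 2889/646  (≤ bound)
a_6 = 8: 24476/5473  (≤ bound)
a_7 = 2: 51841/11592  (> 10345, stop)

24476/5473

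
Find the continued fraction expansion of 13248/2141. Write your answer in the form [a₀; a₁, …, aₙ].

[6; 5, 3, 14, 1, 1, 4]

13248 = 6·2141 + 402, so a_0 = 6
2141 = 5·402 + 131, so a_1 = 5
402 = 3·131 + 9, so a_2 = 3
131 = 14·9 + 5, so a_3 = 14
9 = 1·5 + 4, so a_4 = 1
5 = 1·4 + 1, so a_5 = 1
4 = 4·1 + 0, so a_6 = 4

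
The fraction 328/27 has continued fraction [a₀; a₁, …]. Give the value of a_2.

1

Run the Euclidean algorithm, recording each quotient:
⌊328/27⌋ = 12, remainder 4
⌊27/4⌋ = 6, remainder 3
⌊4/3⌋ = 1, remainder 1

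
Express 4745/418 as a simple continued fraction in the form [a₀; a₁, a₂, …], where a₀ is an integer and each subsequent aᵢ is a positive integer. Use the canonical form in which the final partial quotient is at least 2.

⌊4745/418⌋ = 11, remainder 147
⌊418/147⌋ = 2, remainder 124
⌊147/124⌋ = 1, remainder 23
⌊124/23⌋ = 5, remainder 9
⌊23/9⌋ = 2, remainder 5
⌊9/5⌋ = 1, remainder 4
⌊5/4⌋ = 1, remainder 1
⌊4/1⌋ = 4, remainder 0

[11; 2, 1, 5, 2, 1, 1, 4]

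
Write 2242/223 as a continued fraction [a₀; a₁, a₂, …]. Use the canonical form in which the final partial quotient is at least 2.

Run the Euclidean algorithm, recording each quotient:
⌊2242/223⌋ = 10, remainder 12
⌊223/12⌋ = 18, remainder 7
⌊12/7⌋ = 1, remainder 5
⌊7/5⌋ = 1, remainder 2
⌊5/2⌋ = 2, remainder 1
⌊2/1⌋ = 2, remainder 0

[10; 18, 1, 1, 2, 2]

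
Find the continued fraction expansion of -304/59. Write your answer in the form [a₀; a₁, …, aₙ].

Repeatedly divide and take the remainder:
⌊-304/59⌋ = -6, remainder 50
⌊59/50⌋ = 1, remainder 9
⌊50/9⌋ = 5, remainder 5
⌊9/5⌋ = 1, remainder 4
⌊5/4⌋ = 1, remainder 1
⌊4/1⌋ = 4, remainder 0

[-6; 1, 5, 1, 1, 4]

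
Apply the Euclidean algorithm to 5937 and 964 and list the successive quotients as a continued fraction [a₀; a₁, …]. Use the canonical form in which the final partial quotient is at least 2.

Run the Euclidean algorithm, recording each quotient:
5937 = 6·964 + 153, so a_0 = 6
964 = 6·153 + 46, so a_1 = 6
153 = 3·46 + 15, so a_2 = 3
46 = 3·15 + 1, so a_3 = 3
15 = 15·1 + 0, so a_4 = 15

[6; 6, 3, 3, 15]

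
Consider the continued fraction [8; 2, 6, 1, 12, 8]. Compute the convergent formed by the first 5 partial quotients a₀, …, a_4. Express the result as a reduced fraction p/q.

Start with 12.
1 + 1/(12/1) = 1 + 1/12 = 13/12
6 + 1/(13/12) = 6 + 12/13 = 90/13
2 + 1/(90/13) = 2 + 13/90 = 193/90
8 + 1/(193/90) = 8 + 90/193 = 1634/193

1634/193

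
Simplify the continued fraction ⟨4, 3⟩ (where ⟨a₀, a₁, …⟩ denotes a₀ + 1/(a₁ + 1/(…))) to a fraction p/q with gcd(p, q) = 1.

13/3

Start with 3.
4 + 1/(3/1) = 4 + 1/3 = 13/3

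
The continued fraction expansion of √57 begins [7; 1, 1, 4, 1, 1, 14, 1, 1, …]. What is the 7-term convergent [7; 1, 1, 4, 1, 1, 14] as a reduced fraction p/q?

Start with 14.
1 + 1/(14/1) = 1 + 1/14 = 15/14
1 + 1/(15/14) = 1 + 14/15 = 29/15
4 + 1/(29/15) = 4 + 15/29 = 131/29
1 + 1/(131/29) = 1 + 29/131 = 160/131
1 + 1/(160/131) = 1 + 131/160 = 291/160
7 + 1/(291/160) = 7 + 160/291 = 2197/291

2197/291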